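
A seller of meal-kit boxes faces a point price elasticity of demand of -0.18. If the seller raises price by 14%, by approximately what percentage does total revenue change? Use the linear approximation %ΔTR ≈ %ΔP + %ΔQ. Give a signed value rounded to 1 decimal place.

%ΔQ ≈ Ed × %ΔP = (-0.18) × (+14%) = -2.5200%
%ΔTR ≈ %ΔP + %ΔQ = (+14%) + (-2.5200%) = +11.4800%

+11.5%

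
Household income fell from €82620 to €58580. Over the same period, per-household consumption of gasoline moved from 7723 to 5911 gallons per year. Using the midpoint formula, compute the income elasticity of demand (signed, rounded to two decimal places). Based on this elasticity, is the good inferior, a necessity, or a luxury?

%ΔQ = (5911 − 7723)/[( 7723 + 5911)/2] = -1812/6817 = -0.265806…
%ΔIncome = (58580 − 82620)/[( 82620 + 58580)/2] = -24040/70600 = -0.340509…
E_income = (-1812/6817) / (-24040/70600) = 0.7806…
0 < E_income < 1 ⇒ normal good, necessity.

0.78; necessity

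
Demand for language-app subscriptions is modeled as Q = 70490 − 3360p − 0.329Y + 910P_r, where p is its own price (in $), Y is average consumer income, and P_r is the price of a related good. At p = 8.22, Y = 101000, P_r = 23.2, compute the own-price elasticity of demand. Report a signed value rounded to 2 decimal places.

At the given values, Q = 70490 − 3360(8.22) − 0.329(101000) + 910(23.2) = 30753.8.
∂Q/∂p = −3360.
E = (-3360) × (8.22/30753.8) = -0.8980…

-0.90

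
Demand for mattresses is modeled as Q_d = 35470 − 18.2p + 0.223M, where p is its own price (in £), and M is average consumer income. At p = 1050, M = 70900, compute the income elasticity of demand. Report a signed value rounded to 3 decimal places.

At the given values, Q_d = 35470 − 18.2(1050) + 0.223(70900) = 32170.7.
∂Q_d/∂M = 0.223.
E = (0.223) × (70900/32170.7) = 0.49146…

0.491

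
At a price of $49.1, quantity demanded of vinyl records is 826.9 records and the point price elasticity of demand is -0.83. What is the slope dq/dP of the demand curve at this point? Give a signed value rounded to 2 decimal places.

-13.98

Ed = (dq/dP)·(P/q) ⇒ dq/dP = Ed·q/P = (-0.83)·826.9/49.1 = -13.9781…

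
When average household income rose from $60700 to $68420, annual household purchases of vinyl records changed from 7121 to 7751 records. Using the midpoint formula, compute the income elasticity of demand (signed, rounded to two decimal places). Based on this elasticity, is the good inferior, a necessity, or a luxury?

%ΔQ = (7751 − 7121)/[( 7121 + 7751)/2] = 630/7436 = 0.084722…
%ΔIncome = (68420 − 60700)/[( 60700 + 68420)/2] = 7720/64560 = 0.119578…
E_income = (630/7436) / (7720/64560) = 0.7085…
0 < E_income < 1 ⇒ normal good, necessity.

0.71; necessity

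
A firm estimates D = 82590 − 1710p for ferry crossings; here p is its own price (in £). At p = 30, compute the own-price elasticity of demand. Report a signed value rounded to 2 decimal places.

At the given values, D = 82590 − 1710(30) = 31290.
∂D/∂p = −1710.
E = (-1710) × (30/31290) = -1.6395…

-1.64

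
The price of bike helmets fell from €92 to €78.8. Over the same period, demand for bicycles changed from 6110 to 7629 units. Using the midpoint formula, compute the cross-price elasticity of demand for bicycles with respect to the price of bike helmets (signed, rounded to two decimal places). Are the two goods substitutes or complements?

-1.43; complements

%ΔQ_{bicycles} = (7629 − 6110)/avg = 1519/6869.5 = 0.221122…
%ΔP_{bike helmets} = (78.8 − 92)/avg = -13.2/85.4 = -0.154566…
E_cross = (1519/6869.5) / (-13.2/85.4) = -1.4305…
E_cross < 0 ⇒ the goods are complements.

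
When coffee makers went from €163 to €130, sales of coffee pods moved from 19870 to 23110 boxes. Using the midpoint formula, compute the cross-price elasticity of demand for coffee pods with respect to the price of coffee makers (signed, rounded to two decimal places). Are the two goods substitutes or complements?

-0.67; complements

%ΔQ_{coffee pods} = (23110 − 19870)/avg = 3240/21490 = 0.150767…
%ΔP_{coffee makers} = (130 − 163)/avg = -33/146.5 = -0.225255…
E_cross = (3240/21490) / (-33/146.5) = -0.6693…
E_cross < 0 ⇒ the goods are complements.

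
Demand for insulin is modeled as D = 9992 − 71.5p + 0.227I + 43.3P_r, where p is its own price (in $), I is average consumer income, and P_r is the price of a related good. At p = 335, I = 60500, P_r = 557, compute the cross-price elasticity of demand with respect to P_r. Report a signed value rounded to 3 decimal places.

At the given values, D = 9992 − 71.5(335) + 0.227(60500) + 43.3(557) = 23891.1.
∂D/∂P_r = 43.3.
E = (43.3) × (557/23891.1) = 1.00950…

1.010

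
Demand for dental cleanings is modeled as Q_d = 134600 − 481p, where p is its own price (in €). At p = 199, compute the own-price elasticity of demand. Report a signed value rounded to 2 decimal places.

-2.46

At the given values, Q_d = 134600 − 481(199) = 38881.
∂Q_d/∂p = −481.
E = (-481) × (199/38881) = -2.4618…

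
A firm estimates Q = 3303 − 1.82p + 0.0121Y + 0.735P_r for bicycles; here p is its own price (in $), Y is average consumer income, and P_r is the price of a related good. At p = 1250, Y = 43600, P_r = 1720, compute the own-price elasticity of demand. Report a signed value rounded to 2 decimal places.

-0.81

At the given values, Q = 3303 − 1.82(1250) + 0.0121(43600) + 0.735(1720) = 2819.76.
∂Q/∂p = −1.82.
E = (-1.82) × (1250/2819.76) = -0.8068…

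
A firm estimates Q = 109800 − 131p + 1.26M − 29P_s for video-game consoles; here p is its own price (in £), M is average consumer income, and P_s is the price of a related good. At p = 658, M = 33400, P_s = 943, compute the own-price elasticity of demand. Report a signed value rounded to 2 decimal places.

At the given values, Q = 109800 − 131(658) + 1.26(33400) − 29(943) = 38339.
∂Q/∂p = −131.
E = (-131) × (658/38339) = -2.2483…

-2.25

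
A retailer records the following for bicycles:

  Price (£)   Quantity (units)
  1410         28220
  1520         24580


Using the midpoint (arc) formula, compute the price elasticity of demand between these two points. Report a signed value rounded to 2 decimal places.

%ΔQ = (24580 − 28220) / [(28220 + 24580)/2] = -3640/26400 = -0.137878…
%ΔP = (1520 − 1410) / [(1410 + 1520)/2] = 110/1465 = 0.075085…
Arc Ed = %ΔQ / %ΔP = (-3640/26400) / (110/1465) = -1.8362…

-1.84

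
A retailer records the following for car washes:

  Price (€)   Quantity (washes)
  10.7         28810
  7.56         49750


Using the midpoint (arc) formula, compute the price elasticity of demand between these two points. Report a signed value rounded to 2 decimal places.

%ΔQ = (49750 − 28810) / [(28810 + 49750)/2] = 20940/39280 = 0.533095…
%ΔP = (7.56 − 10.7) / [(10.7 + 7.56)/2] = -3.14/9.13 = -0.343921…
Arc Ed = %ΔQ / %ΔP = (20940/39280) / (-3.14/9.13) = -1.5500…

-1.55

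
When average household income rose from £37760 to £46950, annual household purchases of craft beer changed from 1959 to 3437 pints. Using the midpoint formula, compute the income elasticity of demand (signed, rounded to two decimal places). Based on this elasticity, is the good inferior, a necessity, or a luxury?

%ΔQ = (3437 − 1959)/[( 1959 + 3437)/2] = 1478/2698 = 0.547813…
%ΔIncome = (46950 − 37760)/[( 37760 + 46950)/2] = 9190/42355 = 0.216975…
E_income = (1478/2698) / (9190/42355) = 2.5247…
E_income > 1 ⇒ normal good, luxury.

2.52; luxury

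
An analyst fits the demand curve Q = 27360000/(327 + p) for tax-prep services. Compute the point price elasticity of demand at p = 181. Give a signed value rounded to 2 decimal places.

dQ/dp = −27360000/(327 + p)² = -106.02. At p = 181, Q = 53858.3.
Ed = (dQ/dp)·(p/Q) = (-106.02) × (181/53858.3) = -0.3562…

-0.36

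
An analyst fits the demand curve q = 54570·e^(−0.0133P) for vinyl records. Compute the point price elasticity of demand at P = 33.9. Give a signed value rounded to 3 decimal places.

-0.451

dq/dP = −0.0133·q = -462.376. At P = 33.9, q = 34765.1.
Ed = (dq/dP)·(P/q) = (-462.376) × (33.9/34765.1) = -0.45087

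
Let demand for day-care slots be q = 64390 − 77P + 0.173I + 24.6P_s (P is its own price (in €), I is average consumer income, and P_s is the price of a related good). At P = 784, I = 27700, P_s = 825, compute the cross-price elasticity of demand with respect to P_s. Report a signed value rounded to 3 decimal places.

0.697

At the given values, q = 64390 − 77(784) + 0.173(27700) + 24.6(825) = 29109.1.
∂q/∂P_s = 24.6.
E = (24.6) × (825/29109.1) = 0.69720…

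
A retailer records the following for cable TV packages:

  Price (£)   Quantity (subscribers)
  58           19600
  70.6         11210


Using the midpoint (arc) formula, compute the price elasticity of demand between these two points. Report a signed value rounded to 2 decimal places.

-2.78

%ΔQ = (11210 − 19600) / [(19600 + 11210)/2] = -8390/15405 = -0.544628…
%ΔP = (70.6 − 58) / [(58 + 70.6)/2] = 12.6/64.3 = 0.195956…
Arc Ed = %ΔQ / %ΔP = (-8390/15405) / (12.6/64.3) = -2.7793…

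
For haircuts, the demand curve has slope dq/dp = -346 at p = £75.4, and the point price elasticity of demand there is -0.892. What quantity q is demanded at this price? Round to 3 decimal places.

29247.085

Ed = (dq/dp)·(p/q) ⇒ q = (dq/dp)·p/Ed = (-346)·75.4/(-0.892) = 29247.08520…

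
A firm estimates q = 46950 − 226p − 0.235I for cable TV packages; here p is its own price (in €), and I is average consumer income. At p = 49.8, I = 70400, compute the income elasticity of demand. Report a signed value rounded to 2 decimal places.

At the given values, q = 46950 − 226(49.8) − 0.235(70400) = 19151.2.
∂q/∂I = -0.235.
E = (-0.235) × (70400/19151.2) = -0.8638…

-0.86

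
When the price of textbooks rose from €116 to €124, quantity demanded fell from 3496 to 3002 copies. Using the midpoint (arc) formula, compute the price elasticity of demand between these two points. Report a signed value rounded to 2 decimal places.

-2.28

%ΔQ = (3002 − 3496) / [(3496 + 3002)/2] = -494/3249 = -0.152046…
%ΔP = (124 − 116) / [(116 + 124)/2] = 8/120 = 0.066666…
Arc Ed = %ΔQ / %ΔP = (-494/3249) / (8/120) = -2.2807…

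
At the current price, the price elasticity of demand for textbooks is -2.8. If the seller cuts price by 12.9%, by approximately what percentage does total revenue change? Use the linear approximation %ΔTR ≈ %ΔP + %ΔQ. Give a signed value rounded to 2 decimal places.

%ΔQ ≈ Ed × %ΔP = (-2.8) × (-12.9%) = +36.1200%
%ΔTR ≈ %ΔP + %ΔQ = (-12.9%) + (+36.1200%) = +23.2200%

+23.22%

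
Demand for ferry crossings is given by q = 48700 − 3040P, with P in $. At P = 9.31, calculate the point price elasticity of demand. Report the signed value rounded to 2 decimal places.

-1.39

dq/dP = −3040. At P = 9.31, q = 48700 − 3040(9.31) = 20397.6.
Ed = (dq/dP)·(P/q) = −3040 × (9.31/20397.6) = -1.3875…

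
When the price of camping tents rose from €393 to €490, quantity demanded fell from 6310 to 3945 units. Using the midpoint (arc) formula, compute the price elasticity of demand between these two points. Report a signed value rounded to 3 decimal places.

%ΔQ = (3945 − 6310) / [(6310 + 3945)/2] = -2365/5127.5 = -0.461238…
%ΔP = (490 − 393) / [(393 + 490)/2] = 97/441.5 = 0.219705…
Arc Ed = %ΔQ / %ΔP = (-2365/5127.5) / (97/441.5) = -2.09934…

-2.099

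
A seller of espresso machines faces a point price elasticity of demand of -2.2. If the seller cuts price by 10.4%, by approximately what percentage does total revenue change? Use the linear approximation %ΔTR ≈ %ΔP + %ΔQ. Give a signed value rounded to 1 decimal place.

+12.5%

%ΔQ ≈ Ed × %ΔP = (-2.2) × (-10.4%) = +22.8800%
%ΔTR ≈ %ΔP + %ΔQ = (-10.4%) + (+22.8800%) = +12.4800%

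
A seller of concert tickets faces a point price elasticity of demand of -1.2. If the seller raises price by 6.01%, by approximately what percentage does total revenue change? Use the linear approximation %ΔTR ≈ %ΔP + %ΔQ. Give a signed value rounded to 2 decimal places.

%ΔQ ≈ Ed × %ΔP = (-1.2) × (+6.01%) = -7.2120%
%ΔTR ≈ %ΔP + %ΔQ = (+6.01%) + (-7.2120%) = -1.2020%

-1.20%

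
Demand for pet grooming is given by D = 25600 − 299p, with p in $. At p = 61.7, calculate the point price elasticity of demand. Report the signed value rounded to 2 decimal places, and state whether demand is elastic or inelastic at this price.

-2.58; elastic

dD/dp = −299. At p = 61.7, D = 25600 − 299(61.7) = 7151.7.
Ed = (dD/dp)·(p/D) = −299 × (61.7/7151.7) = -2.5795…
|Ed| = 2.58 > 1, so demand is elastic.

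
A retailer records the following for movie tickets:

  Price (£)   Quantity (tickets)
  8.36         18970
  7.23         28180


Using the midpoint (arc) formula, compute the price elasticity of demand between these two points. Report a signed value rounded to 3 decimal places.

-2.695

%ΔQ = (28180 − 18970) / [(18970 + 28180)/2] = 9210/23575 = 0.390668…
%ΔP = (7.23 − 8.36) / [(8.36 + 7.23)/2] = -1.13/7.795 = -0.144964…
Arc Ed = %ΔQ / %ΔP = (9210/23575) / (-1.13/7.795) = -2.69491…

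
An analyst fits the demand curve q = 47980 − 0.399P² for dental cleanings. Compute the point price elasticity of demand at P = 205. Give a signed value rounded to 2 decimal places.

-1.07

dq/dP = −2·0.399·P = -163.59. At P = 205, q = 31212.025.
Ed = (dq/dP)·(P/q) = (-163.59) × (205/31212.025) = -1.0744…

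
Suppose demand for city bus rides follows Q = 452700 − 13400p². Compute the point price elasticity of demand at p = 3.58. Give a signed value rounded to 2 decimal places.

dQ/dp = −2·13400·p = -95944. At p = 3.58, Q = 280960.24.
Ed = (dQ/dp)·(p/Q) = (-95944) × (3.58/280960.24) = -1.2225…

-1.22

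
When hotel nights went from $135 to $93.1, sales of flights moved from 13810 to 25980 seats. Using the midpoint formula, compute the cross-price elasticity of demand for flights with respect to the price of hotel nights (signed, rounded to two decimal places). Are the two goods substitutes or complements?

-1.67; complements

%ΔQ_{flights} = (25980 − 13810)/avg = 12170/19895 = 0.611711…
%ΔP_{hotel nights} = (93.1 − 135)/avg = -41.9/114.05 = -0.367382…
E_cross = (12170/19895) / (-41.9/114.05) = -1.6650…
E_cross < 0 ⇒ the goods are complements.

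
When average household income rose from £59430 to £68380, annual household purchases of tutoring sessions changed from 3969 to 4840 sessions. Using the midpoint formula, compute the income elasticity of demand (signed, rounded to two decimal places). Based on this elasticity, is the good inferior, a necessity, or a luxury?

1.41; luxury

%ΔQ = (4840 − 3969)/[( 3969 + 4840)/2] = 871/4404.5 = 0.197752…
%ΔIncome = (68380 − 59430)/[( 59430 + 68380)/2] = 8950/63905 = 0.140051…
E_income = (871/4404.5) / (8950/63905) = 1.4119…
E_income > 1 ⇒ normal good, luxury.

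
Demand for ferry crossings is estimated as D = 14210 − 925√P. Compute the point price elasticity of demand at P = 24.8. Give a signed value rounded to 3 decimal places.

dD/dP = −925/(2√P) = -92.8722. At P = 24.8, D = 9603.54.
Ed = (dD/dP)·(P/D) = (-92.8722) × (24.8/9603.54) = -0.23983…

-0.240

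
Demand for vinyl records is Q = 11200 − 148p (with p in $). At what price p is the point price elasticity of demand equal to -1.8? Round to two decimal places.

Ed = −148p/(11200 − 148p). Set this equal to -1.8:
148p = 1.8·(11200 − 148p) ⇒ 148p(1 + 1.8) = 1.8·11200
p = 1.8·11200 / (148·2.8) = 48.6486…

48.65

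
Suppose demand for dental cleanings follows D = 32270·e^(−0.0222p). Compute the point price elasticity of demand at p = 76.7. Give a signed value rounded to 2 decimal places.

dD/dp = −0.0222·D = -130.515. At p = 76.7, D = 5879.07.
Ed = (dD/dp)·(p/D) = (-130.515) × (76.7/5879.07) = -1.7027…

-1.70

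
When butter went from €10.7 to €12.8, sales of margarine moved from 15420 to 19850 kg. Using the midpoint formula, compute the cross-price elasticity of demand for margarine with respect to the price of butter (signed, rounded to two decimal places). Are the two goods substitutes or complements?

1.41; substitutes

%ΔQ_{margarine} = (19850 − 15420)/avg = 4430/17635 = 0.251204…
%ΔP_{butter} = (12.8 − 10.7)/avg = 2.1/11.75 = 0.178723…
E_cross = (4430/17635) / (2.1/11.75) = 1.4055…
E_cross > 0 ⇒ the goods are substitutes.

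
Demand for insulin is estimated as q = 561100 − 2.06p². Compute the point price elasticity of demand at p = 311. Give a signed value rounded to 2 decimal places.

dq/dp = −2·2.06·p = -1281.32. At p = 311, q = 361854.74.
Ed = (dq/dp)·(p/q) = (-1281.32) × (311/361854.74) = -1.1012…

-1.10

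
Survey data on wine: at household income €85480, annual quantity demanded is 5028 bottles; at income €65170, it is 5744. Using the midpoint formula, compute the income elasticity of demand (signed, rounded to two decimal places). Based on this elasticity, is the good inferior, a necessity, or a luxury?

-0.49; inferior

%ΔQ = (5744 − 5028)/[( 5028 + 5744)/2] = 716/5386 = 0.132937…
%ΔIncome = (65170 − 85480)/[( 85480 + 65170)/2] = -20310/75325 = -0.269631…
E_income = (716/5386) / (-20310/75325) = -0.4930…
E_income < 0 ⇒ inferior good.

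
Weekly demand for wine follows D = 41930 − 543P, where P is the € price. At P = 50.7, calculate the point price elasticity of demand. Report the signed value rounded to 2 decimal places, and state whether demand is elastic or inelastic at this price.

-1.91; elastic

dD/dP = −543. At P = 50.7, D = 41930 − 543(50.7) = 14399.9.
Ed = (dD/dP)·(P/D) = −543 × (50.7/14399.9) = -1.9118…
|Ed| = 1.91 > 1, so demand is elastic.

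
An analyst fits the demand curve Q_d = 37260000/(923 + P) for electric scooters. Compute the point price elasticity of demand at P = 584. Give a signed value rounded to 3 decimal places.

-0.388

dQ_d/dP = −37260000/(923 + P)² = -16.4065. At P = 584, Q_d = 24724.6.
Ed = (dQ_d/dP)·(P/Q_d) = (-16.4065) × (584/24724.6) = -0.38752…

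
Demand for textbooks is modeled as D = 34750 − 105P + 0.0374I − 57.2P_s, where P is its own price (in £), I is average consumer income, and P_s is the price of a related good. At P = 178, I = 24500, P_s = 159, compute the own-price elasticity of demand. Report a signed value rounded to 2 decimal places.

At the given values, D = 34750 − 105(178) + 0.0374(24500) − 57.2(159) = 7881.5.
∂D/∂P = −105.
E = (-105) × (178/7881.5) = -2.3713…

-2.37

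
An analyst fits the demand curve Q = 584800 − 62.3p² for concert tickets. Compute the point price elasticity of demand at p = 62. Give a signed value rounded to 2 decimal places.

-1.39

dQ/dp = −2·62.3·p = -7725.2. At p = 62, Q = 345318.8.
Ed = (dQ/dp)·(p/Q) = (-7725.2) × (62/345318.8) = -1.3870…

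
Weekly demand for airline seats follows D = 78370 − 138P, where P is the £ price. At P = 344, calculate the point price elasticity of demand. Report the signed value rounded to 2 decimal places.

-1.54

dD/dP = −138. At P = 344, D = 78370 − 138(344) = 30898.
Ed = (dD/dP)·(P/D) = −138 × (344/30898) = -1.5364…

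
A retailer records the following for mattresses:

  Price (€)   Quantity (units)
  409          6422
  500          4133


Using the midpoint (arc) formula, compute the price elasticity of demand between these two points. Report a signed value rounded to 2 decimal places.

%ΔQ = (4133 − 6422) / [(6422 + 4133)/2] = -2289/5277.5 = -0.433728…
%ΔP = (500 − 409) / [(409 + 500)/2] = 91/454.5 = 0.200220…
Arc Ed = %ΔQ / %ΔP = (-2289/5277.5) / (91/454.5) = -2.1662…

-2.17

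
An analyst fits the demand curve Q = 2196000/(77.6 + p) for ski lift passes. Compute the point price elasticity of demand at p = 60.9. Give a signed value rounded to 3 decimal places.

dQ/dp = −2196000/(77.6 + p)² = -114.481. At p = 60.9, Q = 15855.6.
Ed = (dQ/dp)·(p/Q) = (-114.481) × (60.9/15855.6) = -0.43971…

-0.440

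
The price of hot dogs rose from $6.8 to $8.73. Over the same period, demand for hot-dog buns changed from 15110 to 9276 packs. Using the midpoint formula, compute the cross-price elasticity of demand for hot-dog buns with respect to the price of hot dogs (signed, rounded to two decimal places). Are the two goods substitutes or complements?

%ΔQ_{hot-dog buns} = (9276 − 15110)/avg = -5834/12193 = -0.478471…
%ΔP_{hot dogs} = (8.73 − 6.8)/avg = 1.93/7.765 = 0.248551…
E_cross = (-5834/12193) / (1.93/7.765) = -1.9250…
E_cross < 0 ⇒ the goods are complements.

-1.93; complements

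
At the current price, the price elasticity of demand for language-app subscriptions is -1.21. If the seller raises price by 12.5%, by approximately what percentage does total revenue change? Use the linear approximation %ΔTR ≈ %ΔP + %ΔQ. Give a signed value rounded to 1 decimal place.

%ΔQ ≈ Ed × %ΔP = (-1.21) × (+12.5%) = -15.1250%
%ΔTR ≈ %ΔP + %ΔQ = (+12.5%) + (-15.1250%) = -2.6250%

-2.6%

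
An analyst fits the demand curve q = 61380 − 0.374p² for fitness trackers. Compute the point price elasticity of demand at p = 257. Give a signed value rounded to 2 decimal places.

dq/dp = −2·0.374·p = -192.236. At p = 257, q = 36677.674.
Ed = (dq/dp)·(p/q) = (-192.236) × (257/36677.674) = -1.3469…

-1.35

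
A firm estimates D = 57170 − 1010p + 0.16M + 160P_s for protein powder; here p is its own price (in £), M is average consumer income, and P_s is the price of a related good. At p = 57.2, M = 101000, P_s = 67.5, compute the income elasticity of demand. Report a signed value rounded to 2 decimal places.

At the given values, D = 57170 − 1010(57.2) + 0.16(101000) + 160(67.5) = 26358.
∂D/∂M = 0.16.
E = (0.16) × (101000/26358) = 0.6130…

0.61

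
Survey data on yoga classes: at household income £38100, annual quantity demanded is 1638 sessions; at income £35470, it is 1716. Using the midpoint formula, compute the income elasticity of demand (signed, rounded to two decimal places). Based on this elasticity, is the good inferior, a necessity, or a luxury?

-0.65; inferior

%ΔQ = (1716 − 1638)/[( 1638 + 1716)/2] = 78/1677 = 0.046511…
%ΔIncome = (35470 − 38100)/[( 38100 + 35470)/2] = -2630/36785 = -0.071496…
E_income = (78/1677) / (-2630/36785) = -0.6505…
E_income < 0 ⇒ inferior good.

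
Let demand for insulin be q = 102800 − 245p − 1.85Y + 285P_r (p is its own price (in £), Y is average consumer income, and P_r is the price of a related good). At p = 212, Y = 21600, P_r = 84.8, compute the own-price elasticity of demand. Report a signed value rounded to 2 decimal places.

-1.48

At the given values, q = 102800 − 245(212) − 1.85(21600) + 285(84.8) = 35068.
∂q/∂p = −245.
E = (-245) × (212/35068) = -1.4811…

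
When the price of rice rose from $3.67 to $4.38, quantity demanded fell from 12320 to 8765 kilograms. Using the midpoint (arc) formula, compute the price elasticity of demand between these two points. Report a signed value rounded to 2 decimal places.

%ΔQ = (8765 − 12320) / [(12320 + 8765)/2] = -3555/10542.5 = -0.337206…
%ΔP = (4.38 − 3.67) / [(3.67 + 4.38)/2] = 0.71/4.025 = 0.176397…
Arc Ed = %ΔQ / %ΔP = (-3555/10542.5) / (0.71/4.025) = -1.9116…

-1.91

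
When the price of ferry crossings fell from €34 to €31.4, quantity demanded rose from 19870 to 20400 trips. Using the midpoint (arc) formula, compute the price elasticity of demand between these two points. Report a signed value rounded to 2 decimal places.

-0.33

%ΔQ = (20400 − 19870) / [(19870 + 20400)/2] = 530/20135 = 0.026322…
%ΔP = (31.4 − 34) / [(34 + 31.4)/2] = -2.6/32.7 = -0.079510…
Arc Ed = %ΔQ / %ΔP = (530/20135) / (-2.6/32.7) = -0.3310…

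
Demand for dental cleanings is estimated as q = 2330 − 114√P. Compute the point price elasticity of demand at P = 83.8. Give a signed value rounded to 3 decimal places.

-0.406

dq/dP = −114/(2√P) = -6.22663. At P = 83.8, q = 1286.42.
Ed = (dq/dP)·(P/q) = (-6.22663) × (83.8/1286.42) = -0.40561…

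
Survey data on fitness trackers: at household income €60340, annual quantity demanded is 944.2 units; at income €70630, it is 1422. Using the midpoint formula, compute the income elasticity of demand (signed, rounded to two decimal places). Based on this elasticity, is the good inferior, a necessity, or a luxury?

%ΔQ = (1422 − 944.2)/[( 944.2 + 1422)/2] = 477.8/1183.1 = 0.403854…
%ΔIncome = (70630 − 60340)/[( 60340 + 70630)/2] = 10290/65485 = 0.157135…
E_income = (477.8/1183.1) / (10290/65485) = 2.5701…
E_income > 1 ⇒ normal good, luxury.

2.57; luxury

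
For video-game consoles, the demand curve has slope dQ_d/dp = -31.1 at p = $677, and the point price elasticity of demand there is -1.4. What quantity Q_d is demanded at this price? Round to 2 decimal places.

Ed = (dQ_d/dp)·(p/Q_d) ⇒ Q_d = (dQ_d/dp)·p/Ed = (-31.1)·677/(-1.4) = 15039.0714…

15039.07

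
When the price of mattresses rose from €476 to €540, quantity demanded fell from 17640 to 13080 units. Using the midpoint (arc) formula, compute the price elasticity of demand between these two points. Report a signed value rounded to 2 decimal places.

-2.36

%ΔQ = (13080 − 17640) / [(17640 + 13080)/2] = -4560/15360 = -0.296875
%ΔP = (540 − 476) / [(476 + 540)/2] = 64/508 = 0.125984…
Arc Ed = %ΔQ / %ΔP = (-4560/15360) / (64/508) = -2.3564…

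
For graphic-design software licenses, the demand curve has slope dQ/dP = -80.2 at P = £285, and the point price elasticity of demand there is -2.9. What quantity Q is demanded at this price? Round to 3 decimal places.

Ed = (dQ/dP)·(P/Q) ⇒ Q = (dQ/dP)·P/Ed = (-80.2)·285/(-2.9) = 7881.72413…

7881.724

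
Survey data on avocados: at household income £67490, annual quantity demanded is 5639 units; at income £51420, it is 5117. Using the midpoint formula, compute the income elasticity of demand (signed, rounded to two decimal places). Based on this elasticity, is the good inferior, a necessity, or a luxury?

0.36; necessity

%ΔQ = (5117 − 5639)/[( 5639 + 5117)/2] = -522/5378 = -0.097062…
%ΔIncome = (51420 − 67490)/[( 67490 + 51420)/2] = -16070/59455 = -0.270288…
E_income = (-522/5378) / (-16070/59455) = 0.3591…
0 < E_income < 1 ⇒ normal good, necessity.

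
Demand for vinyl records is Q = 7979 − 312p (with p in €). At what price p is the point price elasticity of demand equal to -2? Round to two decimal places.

17.05

Ed = −312p/(7979 − 312p). Set this equal to -2:
312p = 2·(7979 − 312p) ⇒ 312p(1 + 2) = 2·7979
p = 2·7979 / (312·3) = 17.0491…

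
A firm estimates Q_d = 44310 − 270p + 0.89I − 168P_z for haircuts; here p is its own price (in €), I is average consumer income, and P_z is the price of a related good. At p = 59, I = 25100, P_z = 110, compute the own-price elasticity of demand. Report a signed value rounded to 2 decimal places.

At the given values, Q_d = 44310 − 270(59) + 0.89(25100) − 168(110) = 32239.
∂Q_d/∂p = −270.
E = (-270) × (59/32239) = -0.4941…

-0.49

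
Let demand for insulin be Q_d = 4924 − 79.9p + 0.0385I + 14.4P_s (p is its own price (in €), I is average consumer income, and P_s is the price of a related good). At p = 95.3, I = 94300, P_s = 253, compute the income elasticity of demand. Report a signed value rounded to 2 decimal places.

0.79

At the given values, Q_d = 4924 − 79.9(95.3) + 0.0385(94300) + 14.4(253) = 4583.28.
∂Q_d/∂I = 0.0385.
E = (0.0385) × (94300/4583.28) = 0.7921…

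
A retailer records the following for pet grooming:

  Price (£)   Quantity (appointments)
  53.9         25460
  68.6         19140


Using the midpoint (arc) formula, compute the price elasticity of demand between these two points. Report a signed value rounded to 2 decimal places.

-1.18

%ΔQ = (19140 − 25460) / [(25460 + 19140)/2] = -6320/22300 = -0.283408…
%ΔP = (68.6 − 53.9) / [(53.9 + 68.6)/2] = 14.7/61.25 = 0.24
Arc Ed = %ΔQ / %ΔP = (-6320/22300) / (14.7/61.25) = -1.1808…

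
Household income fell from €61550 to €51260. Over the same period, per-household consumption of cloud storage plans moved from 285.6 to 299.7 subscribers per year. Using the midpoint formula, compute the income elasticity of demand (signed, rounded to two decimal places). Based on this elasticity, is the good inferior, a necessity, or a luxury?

-0.26; inferior

%ΔQ = (299.7 − 285.6)/[( 285.6 + 299.7)/2] = 14.1/292.65 = 0.048180…
%ΔIncome = (51260 − 61550)/[( 61550 + 51260)/2] = -10290/56405 = -0.182430…
E_income = (14.1/292.65) / (-10290/56405) = -0.2641…
E_income < 0 ⇒ inferior good.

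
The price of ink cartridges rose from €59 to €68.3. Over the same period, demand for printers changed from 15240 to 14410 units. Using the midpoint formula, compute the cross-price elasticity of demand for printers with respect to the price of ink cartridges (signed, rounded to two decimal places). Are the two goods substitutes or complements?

%ΔQ_{printers} = (14410 − 15240)/avg = -830/14825 = -0.055986…
%ΔP_{ink cartridges} = (68.3 − 59)/avg = 9.3/63.65 = 0.146111…
E_cross = (-830/14825) / (9.3/63.65) = -0.3831…
E_cross < 0 ⇒ the goods are complements.

-0.38; complements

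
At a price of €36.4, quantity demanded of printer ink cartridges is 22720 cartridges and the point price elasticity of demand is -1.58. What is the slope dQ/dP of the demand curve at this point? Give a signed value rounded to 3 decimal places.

-986.198

Ed = (dQ/dP)·(P/Q) ⇒ dQ/dP = Ed·Q/P = (-1.58)·22720/36.4 = -986.19780…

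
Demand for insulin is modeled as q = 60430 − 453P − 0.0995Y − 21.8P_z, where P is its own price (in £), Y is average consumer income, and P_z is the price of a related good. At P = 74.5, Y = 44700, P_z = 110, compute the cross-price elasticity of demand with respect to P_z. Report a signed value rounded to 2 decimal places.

At the given values, q = 60430 − 453(74.5) − 0.0995(44700) − 21.8(110) = 19835.85.
∂q/∂P_z = -21.8.
E = (-21.8) × (110/19835.85) = -0.1208…

-0.12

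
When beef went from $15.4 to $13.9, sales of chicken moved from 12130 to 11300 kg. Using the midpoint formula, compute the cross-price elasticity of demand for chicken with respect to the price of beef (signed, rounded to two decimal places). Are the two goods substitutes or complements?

%ΔQ_{chicken} = (11300 − 12130)/avg = -830/11715 = -0.070849…
%ΔP_{beef} = (13.9 − 15.4)/avg = -1.5/14.65 = -0.102389…
E_cross = (-830/11715) / (-1.5/14.65) = 0.6919…
E_cross > 0 ⇒ the goods are substitutes.

0.69; substitutes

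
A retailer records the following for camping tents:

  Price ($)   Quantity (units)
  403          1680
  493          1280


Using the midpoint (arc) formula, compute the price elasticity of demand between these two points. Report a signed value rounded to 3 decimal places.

-1.345

%ΔQ = (1280 − 1680) / [(1680 + 1280)/2] = -400/1480 = -0.270270…
%ΔP = (493 − 403) / [(403 + 493)/2] = 90/448 = 0.200892…
Arc Ed = %ΔQ / %ΔP = (-400/1480) / (90/448) = -1.34534…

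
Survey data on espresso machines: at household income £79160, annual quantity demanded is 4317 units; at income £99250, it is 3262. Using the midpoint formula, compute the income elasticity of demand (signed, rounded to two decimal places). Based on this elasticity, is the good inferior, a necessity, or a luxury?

-1.24; inferior

%ΔQ = (3262 − 4317)/[( 4317 + 3262)/2] = -1055/3789.5 = -0.278400…
%ΔIncome = (99250 − 79160)/[( 79160 + 99250)/2] = 20090/89205 = 0.225211…
E_income = (-1055/3789.5) / (20090/89205) = -1.2361…
E_income < 0 ⇒ inferior good.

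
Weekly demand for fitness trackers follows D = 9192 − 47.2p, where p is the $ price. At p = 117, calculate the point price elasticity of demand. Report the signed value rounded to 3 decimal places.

-1.505

dD/dp = −47.2. At p = 117, D = 9192 − 47.2(117) = 3669.6.
Ed = (dD/dp)·(p/D) = −47.2 × (117/3669.6) = -1.50490…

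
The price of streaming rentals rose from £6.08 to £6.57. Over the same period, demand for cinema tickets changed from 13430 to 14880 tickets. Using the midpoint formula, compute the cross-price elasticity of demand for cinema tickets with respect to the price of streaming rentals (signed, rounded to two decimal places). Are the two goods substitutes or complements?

%ΔQ_{cinema tickets} = (14880 − 13430)/avg = 1450/14155 = 0.102437…
%ΔP_{streaming rentals} = (6.57 − 6.08)/avg = 0.49/6.325 = 0.077470…
E_cross = (1450/14155) / (0.49/6.325) = 1.3222…
E_cross > 0 ⇒ the goods are substitutes.

1.32; substitutes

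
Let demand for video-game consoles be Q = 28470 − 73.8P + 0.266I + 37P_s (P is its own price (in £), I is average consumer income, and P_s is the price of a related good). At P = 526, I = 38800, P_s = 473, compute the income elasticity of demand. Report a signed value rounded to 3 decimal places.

At the given values, Q = 28470 − 73.8(526) + 0.266(38800) + 37(473) = 17473.
∂Q/∂I = 0.266.
E = (0.266) × (38800/17473) = 0.59067…

0.591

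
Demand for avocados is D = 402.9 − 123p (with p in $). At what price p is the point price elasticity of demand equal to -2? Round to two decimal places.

2.18

Ed = −123p/(402.9 − 123p). Set this equal to -2:
123p = 2·(402.9 − 123p) ⇒ 123p(1 + 2) = 2·402.9
p = 2·402.9 / (123·3) = 2.1837…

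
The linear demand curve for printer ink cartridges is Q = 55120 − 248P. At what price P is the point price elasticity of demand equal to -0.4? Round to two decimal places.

Ed = −248P/(55120 − 248P). Set this equal to -0.4:
248P = 0.4·(55120 − 248P) ⇒ 248P(1 + 0.4) = 0.4·55120
P = 0.4·55120 / (248·1.4) = 63.5023…

63.50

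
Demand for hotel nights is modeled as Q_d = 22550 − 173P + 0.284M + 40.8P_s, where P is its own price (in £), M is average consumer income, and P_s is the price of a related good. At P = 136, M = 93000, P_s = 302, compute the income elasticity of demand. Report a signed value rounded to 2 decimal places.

At the given values, Q_d = 22550 − 173(136) + 0.284(93000) + 40.8(302) = 37755.6.
∂Q_d/∂M = 0.284.
E = (0.284) × (93000/37755.6) = 0.6995…

0.70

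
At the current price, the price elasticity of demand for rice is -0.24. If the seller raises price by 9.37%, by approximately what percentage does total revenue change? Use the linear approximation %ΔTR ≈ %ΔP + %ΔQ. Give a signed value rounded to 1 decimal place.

%ΔQ ≈ Ed × %ΔP = (-0.24) × (+9.37%) = -2.2488%
%ΔTR ≈ %ΔP + %ΔQ = (+9.37%) + (-2.2488%) = +7.1212%

+7.1%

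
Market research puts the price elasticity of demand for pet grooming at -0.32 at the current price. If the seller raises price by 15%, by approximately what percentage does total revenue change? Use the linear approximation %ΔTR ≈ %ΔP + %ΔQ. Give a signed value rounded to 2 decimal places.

%ΔQ ≈ Ed × %ΔP = (-0.32) × (+15%) = -4.8000%
%ΔTR ≈ %ΔP + %ΔQ = (+15%) + (-4.8000%) = +10.2000%

+10.20%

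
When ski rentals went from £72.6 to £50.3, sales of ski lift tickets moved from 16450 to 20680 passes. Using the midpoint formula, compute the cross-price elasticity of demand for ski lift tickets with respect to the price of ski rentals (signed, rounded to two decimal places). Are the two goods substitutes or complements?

%ΔQ_{ski lift tickets} = (20680 − 16450)/avg = 4230/18565 = 0.227848…
%ΔP_{ski rentals} = (50.3 − 72.6)/avg = -22.3/61.45 = -0.362896…
E_cross = (4230/18565) / (-22.3/61.45) = -0.6278…
E_cross < 0 ⇒ the goods are complements.

-0.63; complements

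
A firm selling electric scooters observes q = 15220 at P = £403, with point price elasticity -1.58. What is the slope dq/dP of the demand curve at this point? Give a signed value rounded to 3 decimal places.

Ed = (dq/dP)·(P/q) ⇒ dq/dP = Ed·q/P = (-1.58)·15220/403 = -59.67146…

-59.671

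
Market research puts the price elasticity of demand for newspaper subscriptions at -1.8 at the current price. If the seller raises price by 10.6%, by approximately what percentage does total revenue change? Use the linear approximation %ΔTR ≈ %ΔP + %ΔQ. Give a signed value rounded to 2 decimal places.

%ΔQ ≈ Ed × %ΔP = (-1.8) × (+10.6%) = -19.0800%
%ΔTR ≈ %ΔP + %ΔQ = (+10.6%) + (-19.0800%) = -8.4800%

-8.48%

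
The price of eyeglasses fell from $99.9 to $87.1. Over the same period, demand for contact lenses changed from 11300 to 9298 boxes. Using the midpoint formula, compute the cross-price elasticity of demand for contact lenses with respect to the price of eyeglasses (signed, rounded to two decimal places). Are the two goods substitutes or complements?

%ΔQ_{contact lenses} = (9298 − 11300)/avg = -2002/10299 = -0.194387…
%ΔP_{eyeglasses} = (87.1 − 99.9)/avg = -12.8/93.5 = -0.136898…
E_cross = (-2002/10299) / (-12.8/93.5) = 1.4199…
E_cross > 0 ⇒ the goods are substitutes.

1.42; substitutes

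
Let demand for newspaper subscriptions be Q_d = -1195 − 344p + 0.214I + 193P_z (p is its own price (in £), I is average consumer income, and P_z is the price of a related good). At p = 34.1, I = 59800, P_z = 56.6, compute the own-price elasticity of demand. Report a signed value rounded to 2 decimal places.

-1.09

At the given values, Q_d = -1195 − 344(34.1) + 0.214(59800) + 193(56.6) = 10795.6.
∂Q_d/∂p = −344.
E = (-344) × (34.1/10795.6) = -1.0865…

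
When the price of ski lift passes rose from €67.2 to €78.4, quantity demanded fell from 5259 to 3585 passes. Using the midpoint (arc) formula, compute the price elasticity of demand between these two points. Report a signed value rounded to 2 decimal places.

%ΔQ = (3585 − 5259) / [(5259 + 3585)/2] = -1674/4422 = -0.378561…
%ΔP = (78.4 − 67.2) / [(67.2 + 78.4)/2] = 11.2/72.8 = 0.153846…
Arc Ed = %ΔQ / %ΔP = (-1674/4422) / (11.2/72.8) = -2.4606…

-2.46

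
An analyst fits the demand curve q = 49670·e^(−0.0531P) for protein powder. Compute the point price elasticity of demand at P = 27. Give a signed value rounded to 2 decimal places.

dq/dP = −0.0531·q = -628.841. At P = 27, q = 11842.6.
Ed = (dq/dP)·(P/q) = (-628.841) × (27/11842.6) = -1.4337

-1.43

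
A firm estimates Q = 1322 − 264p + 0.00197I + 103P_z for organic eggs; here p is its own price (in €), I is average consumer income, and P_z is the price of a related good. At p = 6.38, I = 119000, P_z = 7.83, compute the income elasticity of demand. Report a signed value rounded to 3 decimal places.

0.345

At the given values, Q = 1322 − 264(6.38) + 0.00197(119000) + 103(7.83) = 678.6.
∂Q/∂I = 0.00197.
E = (0.00197) × (119000/678.6) = 0.34546…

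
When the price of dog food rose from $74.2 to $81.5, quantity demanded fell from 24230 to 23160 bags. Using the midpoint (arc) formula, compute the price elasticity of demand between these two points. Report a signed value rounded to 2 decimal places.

-0.48

%ΔQ = (23160 − 24230) / [(24230 + 23160)/2] = -1070/23695 = -0.045157…
%ΔP = (81.5 − 74.2) / [(74.2 + 81.5)/2] = 7.3/77.85 = 0.093770…
Arc Ed = %ΔQ / %ΔP = (-1070/23695) / (7.3/77.85) = -0.4815…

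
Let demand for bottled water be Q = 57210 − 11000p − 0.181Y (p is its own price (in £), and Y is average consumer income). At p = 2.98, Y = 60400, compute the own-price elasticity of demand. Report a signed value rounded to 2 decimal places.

-2.43

At the given values, Q = 57210 − 11000(2.98) − 0.181(60400) = 13497.6.
∂Q/∂p = −11000.
E = (-11000) × (2.98/13497.6) = -2.4285…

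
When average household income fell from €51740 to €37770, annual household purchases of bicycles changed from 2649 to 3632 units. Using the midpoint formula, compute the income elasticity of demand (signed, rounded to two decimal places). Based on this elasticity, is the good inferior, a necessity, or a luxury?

%ΔQ = (3632 − 2649)/[( 2649 + 3632)/2] = 983/3140.5 = 0.313007…
%ΔIncome = (37770 − 51740)/[( 51740 + 37770)/2] = -13970/44755 = -0.312143…
E_income = (983/3140.5) / (-13970/44755) = -1.0027…
E_income < 0 ⇒ inferior good.

-1.00; inferior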